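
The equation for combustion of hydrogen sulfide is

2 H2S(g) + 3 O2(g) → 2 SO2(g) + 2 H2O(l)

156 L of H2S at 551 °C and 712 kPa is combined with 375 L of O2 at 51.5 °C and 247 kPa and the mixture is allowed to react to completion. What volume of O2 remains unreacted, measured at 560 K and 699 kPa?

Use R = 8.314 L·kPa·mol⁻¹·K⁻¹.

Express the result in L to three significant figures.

n(H2S) = PV/RT = (712 × 156) / (8.314 × 824.15) = 16.21 mol
n(O2) = PV/RT = (247 × 375) / (8.314 × 324.65) = 34.32 mol
For 16.21 mol H2S, stoichiometry requires (3/2) × 16.21 = 24.32 mol O2; 34.32 mol is available, so H2S is limiting.
n(O2) consumed = (3/2) × 16.21 = 24.32 mol; remaining = 34.32 − 24.32 = 10.00 mol
V(O2) = nRT/P = 10.00 × 8.314 × 560 / 699 = 66.61 L

66.6 L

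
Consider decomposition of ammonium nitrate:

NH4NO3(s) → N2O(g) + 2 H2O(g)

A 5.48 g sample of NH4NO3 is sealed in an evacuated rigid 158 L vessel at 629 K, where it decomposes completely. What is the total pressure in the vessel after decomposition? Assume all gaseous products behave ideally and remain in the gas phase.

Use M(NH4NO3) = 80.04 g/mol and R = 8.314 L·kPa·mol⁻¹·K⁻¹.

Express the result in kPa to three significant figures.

n(NH4NO3) = 5.48 / 80.04 = 0.06847 mol
n(gas produced) = (3/1) × 0.06847 = 0.2054 mol
P = nRT/V = 0.2054 × 8.314 × 629 / 158 = 6.798 kPa

6.80 kPa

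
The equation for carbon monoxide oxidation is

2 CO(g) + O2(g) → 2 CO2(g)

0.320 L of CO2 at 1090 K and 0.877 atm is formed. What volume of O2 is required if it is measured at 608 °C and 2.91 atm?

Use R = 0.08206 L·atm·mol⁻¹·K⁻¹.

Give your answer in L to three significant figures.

0.0390 L

n(CO2) = PV/RT = (0.877 × 0.320) / (0.08206 × 1090) = 0.003138 mol
n(O2) = (1/2) × 0.003138 = 0.001569 mol
V = nRT/P = 0.001569 × 0.08206 × 881.15 / 2.91 = 0.03899 L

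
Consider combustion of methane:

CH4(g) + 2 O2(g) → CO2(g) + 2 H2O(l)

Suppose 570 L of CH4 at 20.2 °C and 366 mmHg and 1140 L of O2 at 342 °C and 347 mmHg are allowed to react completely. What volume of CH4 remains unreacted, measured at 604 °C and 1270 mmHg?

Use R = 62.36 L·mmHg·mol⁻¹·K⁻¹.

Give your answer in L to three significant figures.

269 L

n(CH4) = PV/RT = (366 × 570) / (62.36 × 293.35) = 11.40 mol
n(O2) = PV/RT = (347 × 1140) / (62.36 × 615.15) = 10.31 mol
For 11.40 mol CH4, stoichiometry requires (2/1) × 11.40 = 22.80 mol O2; 10.31 mol is available, so O2 is limiting.
n(CH4) consumed = (1/2) × 10.31 = 5.155 mol; remaining = 11.40 − 5.155 = 6.245 mol
V(CH4) = nRT/P = 6.245 × 62.36 × 877.15 / 1270 = 269.0 L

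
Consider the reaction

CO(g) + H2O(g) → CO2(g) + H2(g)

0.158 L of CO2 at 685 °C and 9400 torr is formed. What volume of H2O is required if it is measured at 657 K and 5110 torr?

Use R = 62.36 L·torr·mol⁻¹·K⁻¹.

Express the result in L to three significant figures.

n(CO2) = PV/RT = (9400 × 0.158) / (62.36 × 958.15) = 0.02486 mol
n(H2O) = (1/1) × 0.02486 = 0.02486 mol
V = nRT/P = 0.02486 × 62.36 × 657 / 5110 = 0.1993 L

0.199 L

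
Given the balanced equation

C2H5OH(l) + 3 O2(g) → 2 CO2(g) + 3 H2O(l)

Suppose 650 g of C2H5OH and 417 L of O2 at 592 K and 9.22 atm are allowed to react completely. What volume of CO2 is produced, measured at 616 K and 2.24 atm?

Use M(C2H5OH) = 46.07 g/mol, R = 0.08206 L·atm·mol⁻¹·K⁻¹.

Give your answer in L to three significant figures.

n(C2H5OH) = 650 / 46.07 = 14.11 mol
n(O2) = PV/RT = (9.22 × 417) / (0.08206 × 592) = 79.14 mol
For 14.11 mol C2H5OH, stoichiometry requires (3/1) × 14.11 = 42.33 mol O2; 79.14 mol is available, so C2H5OH is limiting.
n(CO2) = (2/1) × 14.11 = 28.22 mol
V(CO2) = nRT/P = 28.22 × 0.08206 × 616 / 2.24 = 636.8 L

637 L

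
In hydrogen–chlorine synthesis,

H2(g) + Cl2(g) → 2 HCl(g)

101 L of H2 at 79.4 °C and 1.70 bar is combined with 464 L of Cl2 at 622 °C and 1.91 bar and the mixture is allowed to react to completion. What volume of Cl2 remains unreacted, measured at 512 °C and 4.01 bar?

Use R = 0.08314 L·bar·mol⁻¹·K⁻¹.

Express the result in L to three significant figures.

98.5 L

n(H2) = PV/RT = (1.70 × 101) / (0.08314 × 352.55) = 5.858 mol
n(Cl2) = PV/RT = (1.91 × 464) / (0.08314 × 895.15) = 11.91 mol
For 5.858 mol H2, stoichiometry requires (1/1) × 5.858 = 5.858 mol Cl2; 11.91 mol is available, so H2 is limiting.
n(Cl2) consumed = (1/1) × 5.858 = 5.858 mol; remaining = 11.91 − 5.858 = 6.052 mol
V(Cl2) = nRT/P = 6.052 × 0.08314 × 785.15 / 4.01 = 98.52 L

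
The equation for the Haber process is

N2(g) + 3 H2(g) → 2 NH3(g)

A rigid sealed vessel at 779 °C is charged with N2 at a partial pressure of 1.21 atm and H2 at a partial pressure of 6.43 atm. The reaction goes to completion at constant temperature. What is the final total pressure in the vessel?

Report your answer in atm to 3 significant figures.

5.22 atm

At constant V, partial pressures at 779 °C are proportional to moles, so apply stoichiometry directly to pressures.
P(H2) required for 1.21 atm of N2 = (3/1) × 1.21 = 3.630 atm; available 6.43 atm, so N2 is limiting.
P(H2) remaining = 6.43 − (3/1) × 1.21 = 2.800 atm
P(gaseous products) = (2)/1 × 1.21 = 2.420 atm
P_total at 779 °C = 2.800 + 2.420 = 5.220 atm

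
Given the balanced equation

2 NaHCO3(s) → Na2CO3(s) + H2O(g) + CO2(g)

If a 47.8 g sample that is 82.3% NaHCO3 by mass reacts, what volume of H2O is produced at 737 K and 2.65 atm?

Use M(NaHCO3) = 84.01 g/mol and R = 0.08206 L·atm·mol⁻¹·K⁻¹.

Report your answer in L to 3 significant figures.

5.34 L

mass of NaHCO3 = 47.8 × 82.3/100 = 39.34 g
n(NaHCO3) = 39.34 / 84.01 = 0.4683 mol
n(H2O) = (1/2) × 0.4683 = 0.2341 mol
V = nRT/P = 0.2341 × 0.08206 × 737 / 2.65 = 5.343 L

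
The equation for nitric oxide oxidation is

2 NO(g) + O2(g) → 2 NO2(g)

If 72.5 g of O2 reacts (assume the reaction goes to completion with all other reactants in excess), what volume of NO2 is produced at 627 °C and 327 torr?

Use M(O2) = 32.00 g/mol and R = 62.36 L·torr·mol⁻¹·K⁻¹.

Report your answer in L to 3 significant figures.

n(O2) = 72.50 / 32.00 = 2.266 mol
n(NO2) = (2/1) × 2.266 = 4.532 mol
V = nRT/P = 4.532 × 62.36 × 900.15 / 327 = 778.0 L

778 L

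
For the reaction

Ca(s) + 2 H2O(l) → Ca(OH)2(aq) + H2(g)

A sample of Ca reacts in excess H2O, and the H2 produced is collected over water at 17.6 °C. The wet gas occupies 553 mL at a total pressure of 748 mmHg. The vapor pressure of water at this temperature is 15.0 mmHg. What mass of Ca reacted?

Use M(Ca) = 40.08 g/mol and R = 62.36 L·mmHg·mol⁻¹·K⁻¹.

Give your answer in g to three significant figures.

P(H2) = 748 − 15.0 = 733.0 mmHg
n(H2) = PV/RT = (733.0 × 0.5530) / (62.36 × 290.75) = 0.02236 mol
n(Ca) = (1/1) × 0.02236 = 0.02236 mol
m(Ca) = 0.02236 × 40.08 = 0.8962 g

0.896 g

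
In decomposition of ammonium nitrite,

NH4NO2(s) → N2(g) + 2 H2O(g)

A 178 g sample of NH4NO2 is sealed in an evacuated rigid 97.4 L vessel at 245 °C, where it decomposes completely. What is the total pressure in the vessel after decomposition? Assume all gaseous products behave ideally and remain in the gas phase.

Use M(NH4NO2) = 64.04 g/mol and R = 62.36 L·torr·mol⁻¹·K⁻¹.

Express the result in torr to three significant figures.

n(NH4NO2) = 178 / 64.04 = 2.780 mol
n(gas produced) = (3/1) × 2.780 = 8.340 mol
P = nRT/V = 8.340 × 62.36 × 518.15 / 97.4 = 2767 torr

2770 torr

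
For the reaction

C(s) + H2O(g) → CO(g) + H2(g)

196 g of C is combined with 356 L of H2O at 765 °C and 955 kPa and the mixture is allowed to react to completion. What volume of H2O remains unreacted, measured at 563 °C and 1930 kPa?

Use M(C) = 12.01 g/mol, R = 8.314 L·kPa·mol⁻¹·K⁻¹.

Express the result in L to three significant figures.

83.1 L

n(C) = 196 / 12.01 = 16.32 mol
n(H2O) = PV/RT = (955 × 356) / (8.314 × 1038.15) = 39.39 mol
For 16.32 mol C, stoichiometry requires (1/1) × 16.32 = 16.32 mol H2O; 39.39 mol is available, so C is limiting.
n(H2O) consumed = (1/1) × 16.32 = 16.32 mol; remaining = 39.39 − 16.32 = 23.07 mol
V(H2O) = nRT/P = 23.07 × 8.314 × 836.15 / 1930 = 83.10 L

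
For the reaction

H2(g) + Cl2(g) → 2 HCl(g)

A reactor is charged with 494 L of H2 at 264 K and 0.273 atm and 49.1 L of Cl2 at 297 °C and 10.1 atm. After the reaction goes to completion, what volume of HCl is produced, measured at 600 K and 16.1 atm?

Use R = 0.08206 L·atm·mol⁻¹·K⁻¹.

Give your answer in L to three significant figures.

38.1 L

n(H2) = PV/RT = (0.273 × 494) / (0.08206 × 264) = 6.225 mol
n(Cl2) = PV/RT = (10.1 × 49.1) / (0.08206 × 570.15) = 10.60 mol
For 6.225 mol H2, stoichiometry requires (1/1) × 6.225 = 6.225 mol Cl2; 10.60 mol is available, so H2 is limiting.
n(HCl) = (2/1) × 6.225 = 12.45 mol
V(HCl) = nRT/P = 12.45 × 0.08206 × 600 / 16.1 = 38.07 L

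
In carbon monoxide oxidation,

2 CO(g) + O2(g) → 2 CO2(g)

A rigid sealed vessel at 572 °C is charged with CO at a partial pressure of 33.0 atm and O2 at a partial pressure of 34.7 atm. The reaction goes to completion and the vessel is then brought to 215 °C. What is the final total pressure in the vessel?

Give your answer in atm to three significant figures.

29.6 atm

Because the vessel is rigid and T is held at 572 °C, work the stoichiometry in partial pressures (P_i = n_iRT/V).
P(O2) required for 33.0 atm of CO = (1/2) × 33.0 = 16.50 atm; available 34.7 atm, so CO is limiting.
P(O2) remaining = 34.7 − (1/2) × 33.0 = 18.20 atm
P(gaseous products) = (2)/2 × 33.0 = 33.00 atm
P_total at 572 °C = 18.20 + 33.00 = 51.20 atm
Scaling to 215 °C: P = 51.20 × 488.15/845.15 = 29.57 atm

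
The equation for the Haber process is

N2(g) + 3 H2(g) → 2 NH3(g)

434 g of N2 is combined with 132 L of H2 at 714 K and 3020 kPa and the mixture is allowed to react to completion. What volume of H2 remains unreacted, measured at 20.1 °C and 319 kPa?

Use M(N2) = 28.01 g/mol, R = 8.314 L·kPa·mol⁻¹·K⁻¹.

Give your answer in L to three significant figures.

158 L

n(N2) = 434 / 28.01 = 15.49 mol
n(H2) = PV/RT = (3020 × 132) / (8.314 × 714) = 67.15 mol
For 15.49 mol N2, stoichiometry requires (3/1) × 15.49 = 46.47 mol H2; 67.15 mol is available, so N2 is limiting.
n(H2) consumed = (3/1) × 15.49 = 46.47 mol; remaining = 67.15 − 46.47 = 20.68 mol
V(H2) = nRT/P = 20.68 × 8.314 × 293.25 / 319 = 158.1 L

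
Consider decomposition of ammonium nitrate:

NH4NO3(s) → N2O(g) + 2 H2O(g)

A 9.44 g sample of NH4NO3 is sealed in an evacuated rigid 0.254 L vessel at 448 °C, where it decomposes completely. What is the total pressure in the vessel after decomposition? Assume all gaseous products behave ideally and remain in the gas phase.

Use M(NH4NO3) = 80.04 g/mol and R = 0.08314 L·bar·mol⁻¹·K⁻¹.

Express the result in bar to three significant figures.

83.5 bar

n(NH4NO3) = 9.44 / 80.04 = 0.1179 mol
n(gas produced) = (3/1) × 0.1179 = 0.3537 mol
P = nRT/V = 0.3537 × 0.08314 × 721.15 / 0.254 = 83.49 bar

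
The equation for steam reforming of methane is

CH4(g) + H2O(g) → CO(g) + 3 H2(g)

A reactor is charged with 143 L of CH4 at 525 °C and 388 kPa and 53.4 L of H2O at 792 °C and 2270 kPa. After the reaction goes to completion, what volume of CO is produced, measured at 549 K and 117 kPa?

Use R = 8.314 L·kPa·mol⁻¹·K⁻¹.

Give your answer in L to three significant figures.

326 L

n(CH4) = PV/RT = (388 × 143) / (8.314 × 798.15) = 8.361 mol
n(H2O) = PV/RT = (2270 × 53.4) / (8.314 × 1065.15) = 13.69 mol
For 8.361 mol CH4, stoichiometry requires (1/1) × 8.361 = 8.361 mol H2O; 13.69 mol is available, so CH4 is limiting.
n(CO) = (1/1) × 8.361 = 8.361 mol
V(CO) = nRT/P = 8.361 × 8.314 × 549 / 117 = 326.2 L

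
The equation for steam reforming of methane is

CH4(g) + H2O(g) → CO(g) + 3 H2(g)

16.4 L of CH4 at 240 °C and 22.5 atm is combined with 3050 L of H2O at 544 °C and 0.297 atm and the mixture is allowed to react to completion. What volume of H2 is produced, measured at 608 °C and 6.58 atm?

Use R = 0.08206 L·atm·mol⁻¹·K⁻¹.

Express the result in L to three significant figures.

n(CH4) = PV/RT = (22.5 × 16.4) / (0.08206 × 513.15) = 8.763 mol
n(H2O) = PV/RT = (0.297 × 3050) / (0.08206 × 817.15) = 13.51 mol
For 8.763 mol CH4, stoichiometry requires (1/1) × 8.763 = 8.763 mol H2O; 13.51 mol is available, so CH4 is limiting.
n(H2) = (3/1) × 8.763 = 26.29 mol
V(H2) = nRT/P = 26.29 × 0.08206 × 881.15 / 6.58 = 288.9 L

289 L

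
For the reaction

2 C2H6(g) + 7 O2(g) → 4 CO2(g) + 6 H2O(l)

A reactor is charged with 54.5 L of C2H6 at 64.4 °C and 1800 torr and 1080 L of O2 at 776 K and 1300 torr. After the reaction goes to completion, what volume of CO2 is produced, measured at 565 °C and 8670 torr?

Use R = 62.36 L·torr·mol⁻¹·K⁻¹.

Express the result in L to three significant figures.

56.2 L

n(C2H6) = PV/RT = (1800 × 54.5) / (62.36 × 337.55) = 4.660 mol
n(O2) = PV/RT = (1300 × 1080) / (62.36 × 776) = 29.01 mol
For 4.660 mol C2H6, stoichiometry requires (7/2) × 4.660 = 16.31 mol O2; 29.01 mol is available, so C2H6 is limiting.
n(CO2) = (4/2) × 4.660 = 9.320 mol
V(CO2) = nRT/P = 9.320 × 62.36 × 838.15 / 8670 = 56.19 L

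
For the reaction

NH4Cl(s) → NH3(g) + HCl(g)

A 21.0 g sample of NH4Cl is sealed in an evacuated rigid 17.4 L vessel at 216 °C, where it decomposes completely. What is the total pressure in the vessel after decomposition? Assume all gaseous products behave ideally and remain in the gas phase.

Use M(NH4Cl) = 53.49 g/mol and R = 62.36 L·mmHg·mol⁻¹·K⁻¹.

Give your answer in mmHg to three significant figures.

1380 mmHg

n(NH4Cl) = 21.0 / 53.49 = 0.3926 mol
n(gas produced) = (2/1) × 0.3926 = 0.7852 mol
P = nRT/V = 0.7852 × 62.36 × 489.15 / 17.4 = 1377 mmHg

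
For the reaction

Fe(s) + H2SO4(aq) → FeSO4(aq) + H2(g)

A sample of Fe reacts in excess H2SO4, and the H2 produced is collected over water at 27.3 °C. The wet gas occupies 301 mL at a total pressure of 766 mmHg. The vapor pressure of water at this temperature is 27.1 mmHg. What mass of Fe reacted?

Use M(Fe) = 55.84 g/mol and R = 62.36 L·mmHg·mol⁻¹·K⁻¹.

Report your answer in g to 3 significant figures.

P(H2) = 766 − 27.1 = 738.9 mmHg
n(H2) = PV/RT = (738.9 × 0.3010) / (62.36 × 300.45) = 0.01187 mol
n(Fe) = (1/1) × 0.01187 = 0.01187 mol
m(Fe) = 0.01187 × 55.84 = 0.6628 g

0.663 g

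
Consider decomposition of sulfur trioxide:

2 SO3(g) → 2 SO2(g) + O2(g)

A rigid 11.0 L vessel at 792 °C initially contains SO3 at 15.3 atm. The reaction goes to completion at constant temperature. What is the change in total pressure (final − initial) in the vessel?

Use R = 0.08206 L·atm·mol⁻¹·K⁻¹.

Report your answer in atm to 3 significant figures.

7.65 atm

Rigid vessel, constant T ⇒ P scales with total gas moles (2 → 3).
P_final = (3/2) × 15.3 = 22.95 atm; ΔP = 22.95 − 15.3 = 7.650 atm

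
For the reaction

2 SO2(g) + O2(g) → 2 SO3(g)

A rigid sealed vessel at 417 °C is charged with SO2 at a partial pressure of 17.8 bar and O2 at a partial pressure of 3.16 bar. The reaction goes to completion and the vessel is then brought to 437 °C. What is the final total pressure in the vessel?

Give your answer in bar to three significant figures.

18.3 bar

With V and T fixed, P_i ∝ n_i, so the mole ratios apply directly to partial pressures at 417 °C.
P(O2) required for 17.8 bar of SO2 = (1/2) × 17.8 = 8.900 bar; available 3.16 bar, so O2 is limiting.
P(SO2) remaining = 17.8 − (2/1) × 3.16 = 11.48 bar
P(gaseous products) = (2)/1 × 3.16 = 6.320 bar
P_total at 417 °C = 11.48 + 6.320 = 17.80 bar
Scaling to 437 °C: P = 17.80 × 710.15/690.15 = 18.32 bar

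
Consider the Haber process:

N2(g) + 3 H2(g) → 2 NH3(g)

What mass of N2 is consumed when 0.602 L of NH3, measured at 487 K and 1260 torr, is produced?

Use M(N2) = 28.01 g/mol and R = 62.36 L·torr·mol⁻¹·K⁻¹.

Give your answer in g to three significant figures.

n(NH3) = PV/RT = (1260 × 0.602) / (62.36 × 487) = 0.02498 mol
n(N2) = (1/2) × 0.02498 = 0.01249 mol
m(N2) = 0.01249 × 28.01 = 0.3498 g

0.350 g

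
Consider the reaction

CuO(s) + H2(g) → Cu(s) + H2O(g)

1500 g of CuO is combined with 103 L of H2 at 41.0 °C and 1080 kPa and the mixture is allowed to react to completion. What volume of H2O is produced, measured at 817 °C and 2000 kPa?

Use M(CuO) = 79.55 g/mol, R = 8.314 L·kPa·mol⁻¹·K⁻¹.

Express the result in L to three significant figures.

85.5 L

n(CuO) = 1500 / 79.55 = 18.86 mol
n(H2) = PV/RT = (1080 × 103) / (8.314 × 314.15) = 42.59 mol
For 18.86 mol CuO, stoichiometry requires (1/1) × 18.86 = 18.86 mol H2; 42.59 mol is available, so CuO is limiting.
n(H2O) = (1/1) × 18.86 = 18.86 mol
V(H2O) = nRT/P = 18.86 × 8.314 × 1090.15 / 2000 = 85.47 L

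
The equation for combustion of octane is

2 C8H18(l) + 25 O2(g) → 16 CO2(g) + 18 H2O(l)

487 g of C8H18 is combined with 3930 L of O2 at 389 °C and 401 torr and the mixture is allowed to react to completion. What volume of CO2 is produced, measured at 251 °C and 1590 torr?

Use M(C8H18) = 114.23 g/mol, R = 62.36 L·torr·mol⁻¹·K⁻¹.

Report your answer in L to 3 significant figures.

n(C8H18) = 487 / 114.23 = 4.263 mol
n(O2) = PV/RT = (401 × 3930) / (62.36 × 662.15) = 38.17 mol
For 4.263 mol C8H18, stoichiometry requires (25/2) × 4.263 = 53.29 mol O2; 38.17 mol is available, so O2 is limiting.
n(CO2) = (16/25) × 38.17 = 24.43 mol
V(CO2) = nRT/P = 24.43 × 62.36 × 524.15 / 1590 = 502.2 L

502 L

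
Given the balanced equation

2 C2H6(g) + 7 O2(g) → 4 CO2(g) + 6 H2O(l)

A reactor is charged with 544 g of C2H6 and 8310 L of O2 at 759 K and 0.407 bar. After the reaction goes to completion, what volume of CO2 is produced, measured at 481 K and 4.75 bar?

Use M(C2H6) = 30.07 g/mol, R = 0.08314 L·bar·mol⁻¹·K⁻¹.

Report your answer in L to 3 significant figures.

258 L

n(C2H6) = 544 / 30.07 = 18.09 mol
n(O2) = PV/RT = (0.407 × 8310) / (0.08314 × 759) = 53.60 mol
For 18.09 mol C2H6, stoichiometry requires (7/2) × 18.09 = 63.31 mol O2; 53.60 mol is available, so O2 is limiting.
n(CO2) = (4/7) × 53.60 = 30.63 mol
V(CO2) = nRT/P = 30.63 × 0.08314 × 481 / 4.75 = 257.9 L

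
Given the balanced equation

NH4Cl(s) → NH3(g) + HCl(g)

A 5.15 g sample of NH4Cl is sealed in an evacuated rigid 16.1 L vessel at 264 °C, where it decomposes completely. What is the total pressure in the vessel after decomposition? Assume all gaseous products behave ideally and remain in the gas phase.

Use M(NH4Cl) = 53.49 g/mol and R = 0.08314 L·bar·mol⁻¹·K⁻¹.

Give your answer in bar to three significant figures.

n(NH4Cl) = 5.15 / 53.49 = 0.09628 mol
n(gas produced) = (2/1) × 0.09628 = 0.1926 mol
P = nRT/V = 0.1926 × 0.08314 × 537.15 / 16.1 = 0.5342 bar

0.534 bar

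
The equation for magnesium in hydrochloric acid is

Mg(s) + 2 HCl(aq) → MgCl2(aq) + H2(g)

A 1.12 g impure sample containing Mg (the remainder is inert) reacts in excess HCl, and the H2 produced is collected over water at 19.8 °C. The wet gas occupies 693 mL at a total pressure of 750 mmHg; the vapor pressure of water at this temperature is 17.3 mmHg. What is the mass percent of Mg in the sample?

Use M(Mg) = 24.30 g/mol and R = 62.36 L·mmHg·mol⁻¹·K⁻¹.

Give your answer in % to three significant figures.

P(H2) = 750 − 17.3 = 732.7 mmHg
n(H2) = PV/RT = (732.7 × 0.6930) / (62.36 × 292.95) = 0.02779 mol
n(Mg) = (1/1) × 0.02779 = 0.02779 mol
m(Mg) = 0.02779 × 24.30 = 0.6753 g
%Mg = 0.6753 / 1.12 × 100 = 60.29%

60.3 %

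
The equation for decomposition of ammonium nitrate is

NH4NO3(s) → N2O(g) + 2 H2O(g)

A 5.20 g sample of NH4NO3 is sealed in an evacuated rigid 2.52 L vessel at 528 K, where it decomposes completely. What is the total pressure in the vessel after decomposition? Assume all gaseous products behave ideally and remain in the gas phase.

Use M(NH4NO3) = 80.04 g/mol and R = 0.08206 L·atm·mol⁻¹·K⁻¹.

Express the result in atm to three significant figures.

n(NH4NO3) = 5.20 / 80.04 = 0.06497 mol
n(gas produced) = (3/1) × 0.06497 = 0.1949 mol
P = nRT/V = 0.1949 × 0.08206 × 528 / 2.52 = 3.351 atm

3.35 atm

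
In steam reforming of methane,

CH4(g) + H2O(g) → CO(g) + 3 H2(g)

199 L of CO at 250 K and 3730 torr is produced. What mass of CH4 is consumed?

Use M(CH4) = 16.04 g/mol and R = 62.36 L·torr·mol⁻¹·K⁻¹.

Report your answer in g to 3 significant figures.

764 g

n(CO) = PV/RT = (3730 × 199) / (62.36 × 250) = 47.61 mol
n(CH4) = (1/1) × 47.61 = 47.61 mol
m(CH4) = 47.61 × 16.04 = 763.7 g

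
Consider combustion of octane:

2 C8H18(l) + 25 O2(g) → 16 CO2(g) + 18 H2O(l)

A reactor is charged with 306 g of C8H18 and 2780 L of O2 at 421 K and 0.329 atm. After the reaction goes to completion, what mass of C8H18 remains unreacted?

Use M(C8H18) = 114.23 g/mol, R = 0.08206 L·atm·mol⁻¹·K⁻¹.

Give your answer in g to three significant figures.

n(C8H18) = 306 / 114.23 = 2.679 mol
n(O2) = PV/RT = (0.329 × 2780) / (0.08206 × 421) = 26.47 mol
For 2.679 mol C8H18, stoichiometry requires (25/2) × 2.679 = 33.49 mol O2; 26.47 mol is available, so O2 is limiting.
n(C8H18) consumed = (2/25) × 26.47 = 2.118 mol; remaining = 2.679 − 2.118 = 0.5610 mol
m(C8H18) = 0.5610 × 114.23 = 64.08 g

64.1 g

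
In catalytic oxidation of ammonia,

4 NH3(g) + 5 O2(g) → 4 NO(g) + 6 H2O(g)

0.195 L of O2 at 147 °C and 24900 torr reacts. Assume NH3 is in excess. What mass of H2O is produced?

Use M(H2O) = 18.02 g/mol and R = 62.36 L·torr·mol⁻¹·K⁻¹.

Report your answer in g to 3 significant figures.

4.01 g

n(O2) = PV/RT = (24900 × 0.195) / (62.36 × 420.15) = 0.1853 mol
n(H2O) = (6/5) × 0.1853 = 0.2224 mol
m(H2O) = 0.2224 × 18.02 = 4.008 g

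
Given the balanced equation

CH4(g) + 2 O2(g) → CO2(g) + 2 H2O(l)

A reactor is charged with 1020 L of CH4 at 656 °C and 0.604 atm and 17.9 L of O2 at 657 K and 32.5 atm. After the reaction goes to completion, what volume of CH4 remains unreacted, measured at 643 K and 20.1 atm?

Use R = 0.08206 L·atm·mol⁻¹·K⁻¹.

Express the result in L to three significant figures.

7.05 L

n(CH4) = PV/RT = (0.604 × 1020) / (0.08206 × 929.15) = 8.080 mol
n(O2) = PV/RT = (32.5 × 17.9) / (0.08206 × 657) = 10.79 mol
For 8.080 mol CH4, stoichiometry requires (2/1) × 8.080 = 16.16 mol O2; 10.79 mol is available, so O2 is limiting.
n(CH4) consumed = (1/2) × 10.79 = 5.395 mol; remaining = 8.080 − 5.395 = 2.685 mol
V(CH4) = nRT/P = 2.685 × 0.08206 × 643 / 20.1 = 7.048 L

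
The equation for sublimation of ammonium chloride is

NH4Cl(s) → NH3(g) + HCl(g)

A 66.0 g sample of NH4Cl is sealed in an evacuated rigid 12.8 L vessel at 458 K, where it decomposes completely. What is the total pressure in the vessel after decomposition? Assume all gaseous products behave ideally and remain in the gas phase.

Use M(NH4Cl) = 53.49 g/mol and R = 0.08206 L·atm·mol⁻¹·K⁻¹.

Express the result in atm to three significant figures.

7.25 atm

n(NH4Cl) = 66.0 / 53.49 = 1.234 mol
n(gas produced) = (2/1) × 1.234 = 2.468 mol
P = nRT/V = 2.468 × 0.08206 × 458 / 12.8 = 7.247 atm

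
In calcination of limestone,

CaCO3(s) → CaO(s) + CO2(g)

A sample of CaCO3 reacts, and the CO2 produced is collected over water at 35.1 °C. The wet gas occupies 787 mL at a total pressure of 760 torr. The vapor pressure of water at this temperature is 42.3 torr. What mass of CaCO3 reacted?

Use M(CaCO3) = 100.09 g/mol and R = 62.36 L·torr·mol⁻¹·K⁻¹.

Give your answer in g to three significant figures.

2.94 g

P(CO2) = 760 − 42.3 = 717.7 torr
n(CO2) = PV/RT = (717.7 × 0.7870) / (62.36 × 308.25) = 0.02938 mol
n(CaCO3) = (1/1) × 0.02938 = 0.02938 mol
m(CaCO3) = 0.02938 × 100.09 = 2.941 g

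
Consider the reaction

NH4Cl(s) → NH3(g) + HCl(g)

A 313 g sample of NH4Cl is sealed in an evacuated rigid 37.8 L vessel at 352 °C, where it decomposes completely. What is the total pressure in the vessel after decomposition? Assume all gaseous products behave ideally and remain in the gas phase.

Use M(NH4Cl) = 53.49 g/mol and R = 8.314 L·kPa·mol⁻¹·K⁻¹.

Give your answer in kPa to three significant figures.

n(NH4Cl) = 313 / 53.49 = 5.852 mol
n(gas produced) = (2/1) × 5.852 = 11.70 mol
P = nRT/V = 11.70 × 8.314 × 625.15 / 37.8 = 1609 kPa

1610 kPa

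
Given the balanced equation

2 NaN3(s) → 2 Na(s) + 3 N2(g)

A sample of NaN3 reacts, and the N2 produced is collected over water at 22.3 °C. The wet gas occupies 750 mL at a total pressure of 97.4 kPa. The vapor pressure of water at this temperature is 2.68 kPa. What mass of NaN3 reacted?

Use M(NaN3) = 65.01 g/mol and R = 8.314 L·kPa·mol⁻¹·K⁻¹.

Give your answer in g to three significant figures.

P(N2) = 97.4 − 2.68 = 94.72 kPa
n(N2) = PV/RT = (94.72 × 0.7500) / (8.314 × 295.45) = 0.02892 mol
n(NaN3) = (2/3) × 0.02892 = 0.01928 mol
m(NaN3) = 0.01928 × 65.01 = 1.253 g

1.25 g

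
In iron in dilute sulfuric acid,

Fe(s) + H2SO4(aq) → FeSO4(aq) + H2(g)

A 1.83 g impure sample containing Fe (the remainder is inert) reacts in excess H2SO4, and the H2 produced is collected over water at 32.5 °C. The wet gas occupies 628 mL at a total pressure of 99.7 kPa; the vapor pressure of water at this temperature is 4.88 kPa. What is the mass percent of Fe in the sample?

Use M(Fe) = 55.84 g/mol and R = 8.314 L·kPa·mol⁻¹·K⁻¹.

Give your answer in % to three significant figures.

P(H2) = 99.7 − 4.88 = 94.82 kPa
n(H2) = PV/RT = (94.82 × 0.6280) / (8.314 × 305.65) = 0.02343 mol
n(Fe) = (1/1) × 0.02343 = 0.02343 mol
m(Fe) = 0.02343 × 55.84 = 1.308 g
%Fe = 1.308 / 1.83 × 100 = 71.48%

71.5 %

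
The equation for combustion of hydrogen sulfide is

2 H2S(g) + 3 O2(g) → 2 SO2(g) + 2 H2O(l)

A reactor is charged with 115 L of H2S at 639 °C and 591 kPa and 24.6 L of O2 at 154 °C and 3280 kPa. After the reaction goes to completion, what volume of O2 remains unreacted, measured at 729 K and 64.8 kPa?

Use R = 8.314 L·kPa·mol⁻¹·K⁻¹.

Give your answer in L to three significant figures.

n(H2S) = PV/RT = (591 × 115) / (8.314 × 912.15) = 8.962 mol
n(O2) = PV/RT = (3280 × 24.6) / (8.314 × 427.15) = 22.72 mol
For 8.962 mol H2S, stoichiometry requires (3/2) × 8.962 = 13.44 mol O2; 22.72 mol is available, so H2S is limiting.
n(O2) consumed = (3/2) × 8.962 = 13.44 mol; remaining = 22.72 − 13.44 = 9.280 mol
V(O2) = nRT/P = 9.280 × 8.314 × 729 / 64.8 = 868.0 L

868 L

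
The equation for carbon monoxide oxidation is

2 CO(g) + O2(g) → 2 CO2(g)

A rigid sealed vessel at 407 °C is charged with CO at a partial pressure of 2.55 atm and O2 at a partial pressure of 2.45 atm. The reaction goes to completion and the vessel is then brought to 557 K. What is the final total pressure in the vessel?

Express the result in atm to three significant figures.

3.05 atm

Because the vessel is rigid and T is held at 407 °C, work the stoichiometry in partial pressures (P_i = n_iRT/V).
P(O2) required for 2.55 atm of CO = (1/2) × 2.55 = 1.275 atm; available 2.45 atm, so CO is limiting.
P(O2) remaining = 2.45 − (1/2) × 2.55 = 1.175 atm
P(gaseous products) = (2)/2 × 2.55 = 2.550 atm
P_total at 407 °C = 1.175 + 2.550 = 3.725 atm
Scaling to 557 K: P = 3.725 × 557/680.15 = 3.051 atm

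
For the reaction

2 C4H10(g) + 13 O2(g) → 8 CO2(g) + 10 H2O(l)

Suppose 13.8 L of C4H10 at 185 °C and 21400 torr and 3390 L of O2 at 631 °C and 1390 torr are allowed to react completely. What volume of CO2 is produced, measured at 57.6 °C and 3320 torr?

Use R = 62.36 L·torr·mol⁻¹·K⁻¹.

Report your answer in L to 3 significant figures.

257 L

n(C4H10) = PV/RT = (21400 × 13.8) / (62.36 × 458.15) = 10.34 mol
n(O2) = PV/RT = (1390 × 3390) / (62.36 × 904.15) = 83.57 mol
For 10.34 mol C4H10, stoichiometry requires (13/2) × 10.34 = 67.21 mol O2; 83.57 mol is available, so C4H10 is limiting.
n(CO2) = (8/2) × 10.34 = 41.36 mol
V(CO2) = nRT/P = 41.36 × 62.36 × 330.75 / 3320 = 256.9 L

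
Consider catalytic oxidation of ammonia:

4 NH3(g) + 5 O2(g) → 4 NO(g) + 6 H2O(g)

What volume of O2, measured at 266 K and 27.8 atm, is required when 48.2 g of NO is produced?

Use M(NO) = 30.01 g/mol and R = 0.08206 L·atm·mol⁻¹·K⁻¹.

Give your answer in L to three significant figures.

1.58 L

n(NO) = 48.20 / 30.01 = 1.606 mol
n(O2) = (5/4) × 1.606 = 2.008 mol
V = nRT/P = 2.008 × 0.08206 × 266 / 27.8 = 1.577 L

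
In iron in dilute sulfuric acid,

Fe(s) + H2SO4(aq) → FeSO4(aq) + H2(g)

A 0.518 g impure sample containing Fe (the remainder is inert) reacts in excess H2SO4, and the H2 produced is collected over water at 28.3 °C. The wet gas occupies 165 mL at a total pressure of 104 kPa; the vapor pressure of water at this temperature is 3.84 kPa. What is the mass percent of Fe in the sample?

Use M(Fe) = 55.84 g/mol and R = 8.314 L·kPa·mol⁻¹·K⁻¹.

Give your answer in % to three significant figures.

P(H2) = 104 − 3.84 = 100.2 kPa
n(H2) = PV/RT = (100.2 × 0.1650) / (8.314 × 301.45) = 0.006597 mol
n(Fe) = (1/1) × 0.006597 = 0.006597 mol
m(Fe) = 0.006597 × 55.84 = 0.3684 g
%Fe = 0.3684 / 0.518 × 100 = 71.12%

71.1 %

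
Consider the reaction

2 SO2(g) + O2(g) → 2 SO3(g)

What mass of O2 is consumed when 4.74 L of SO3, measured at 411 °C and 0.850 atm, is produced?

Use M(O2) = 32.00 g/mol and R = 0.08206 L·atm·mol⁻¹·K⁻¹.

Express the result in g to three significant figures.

n(SO3) = PV/RT = (0.850 × 4.74) / (0.08206 × 684.15) = 0.07177 mol
n(O2) = (1/2) × 0.07177 = 0.03589 mol
m(O2) = 0.03589 × 32.00 = 1.148 g

1.15 g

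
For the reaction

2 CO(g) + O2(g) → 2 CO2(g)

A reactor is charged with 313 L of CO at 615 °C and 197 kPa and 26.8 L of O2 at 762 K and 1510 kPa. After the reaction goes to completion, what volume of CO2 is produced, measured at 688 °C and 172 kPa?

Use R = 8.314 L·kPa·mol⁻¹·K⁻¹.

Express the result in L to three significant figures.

388 L

n(CO) = PV/RT = (197 × 313) / (8.314 × 888.15) = 8.351 mol
n(O2) = PV/RT = (1510 × 26.8) / (8.314 × 762) = 6.388 mol
For 8.351 mol CO, stoichiometry requires (1/2) × 8.351 = 4.176 mol O2; 6.388 mol is available, so CO is limiting.
n(CO2) = (2/2) × 8.351 = 8.351 mol
V(CO2) = nRT/P = 8.351 × 8.314 × 961.15 / 172 = 388.0 L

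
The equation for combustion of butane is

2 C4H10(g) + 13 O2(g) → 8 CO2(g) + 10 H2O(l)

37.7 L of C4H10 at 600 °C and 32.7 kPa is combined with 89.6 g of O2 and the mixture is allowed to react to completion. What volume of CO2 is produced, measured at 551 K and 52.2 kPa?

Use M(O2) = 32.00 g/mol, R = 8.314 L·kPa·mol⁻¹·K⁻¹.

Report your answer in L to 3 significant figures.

59.6 L

n(C4H10) = PV/RT = (32.7 × 37.7) / (8.314 × 873.15) = 0.1698 mol
n(O2) = 89.6 / 32.00 = 2.800 mol
For 0.1698 mol C4H10, stoichiometry requires (13/2) × 0.1698 = 1.104 mol O2; 2.800 mol is available, so C4H10 is limiting.
n(CO2) = (8/2) × 0.1698 = 0.6792 mol
V(CO2) = nRT/P = 0.6792 × 8.314 × 551 / 52.2 = 59.61 L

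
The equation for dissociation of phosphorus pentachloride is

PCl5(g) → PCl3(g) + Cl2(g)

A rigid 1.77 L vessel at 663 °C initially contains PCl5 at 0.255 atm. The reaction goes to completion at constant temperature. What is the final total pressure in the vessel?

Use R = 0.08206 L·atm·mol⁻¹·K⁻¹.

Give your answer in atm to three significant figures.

0.510 atm

Rigid vessel, constant T ⇒ P scales with total gas moles (1 → 2).
P_final = (2/1) × 0.255 = 0.5100 atm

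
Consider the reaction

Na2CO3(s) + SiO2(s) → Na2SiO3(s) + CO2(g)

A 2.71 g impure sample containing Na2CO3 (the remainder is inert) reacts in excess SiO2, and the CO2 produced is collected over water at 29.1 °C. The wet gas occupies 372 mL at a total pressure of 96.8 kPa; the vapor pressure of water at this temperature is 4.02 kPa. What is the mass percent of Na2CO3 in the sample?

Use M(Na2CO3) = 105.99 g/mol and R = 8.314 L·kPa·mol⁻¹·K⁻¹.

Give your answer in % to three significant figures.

P(CO2) = 96.8 − 4.02 = 92.78 kPa
n(CO2) = PV/RT = (92.78 × 0.3720) / (8.314 × 302.25) = 0.01373 mol
n(Na2CO3) = (1/1) × 0.01373 = 0.01373 mol
m(Na2CO3) = 0.01373 × 105.99 = 1.455 g
%Na2CO3 = 1.455 / 2.71 × 100 = 53.69%

53.7 %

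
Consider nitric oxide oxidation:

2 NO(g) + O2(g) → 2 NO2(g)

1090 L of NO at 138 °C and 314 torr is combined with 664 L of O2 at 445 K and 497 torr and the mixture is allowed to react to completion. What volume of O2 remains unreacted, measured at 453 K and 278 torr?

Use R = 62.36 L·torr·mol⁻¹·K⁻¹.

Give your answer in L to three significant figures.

530 L

n(NO) = PV/RT = (314 × 1090) / (62.36 × 411.15) = 13.35 mol
n(O2) = PV/RT = (497 × 664) / (62.36 × 445) = 11.89 mol
For 13.35 mol NO, stoichiometry requires (1/2) × 13.35 = 6.675 mol O2; 11.89 mol is available, so NO is limiting.
n(O2) consumed = (1/2) × 13.35 = 6.675 mol; remaining = 11.89 − 6.675 = 5.215 mol
V(O2) = nRT/P = 5.215 × 62.36 × 453 / 278 = 529.9 L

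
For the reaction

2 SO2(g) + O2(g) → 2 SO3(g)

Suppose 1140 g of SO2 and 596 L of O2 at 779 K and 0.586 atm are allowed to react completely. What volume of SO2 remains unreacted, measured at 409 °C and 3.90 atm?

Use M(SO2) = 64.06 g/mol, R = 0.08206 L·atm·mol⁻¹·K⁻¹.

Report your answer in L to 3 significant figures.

n(SO2) = 1140 / 64.06 = 17.80 mol
n(O2) = PV/RT = (0.586 × 596) / (0.08206 × 779) = 5.464 mol
For 17.80 mol SO2, stoichiometry requires (1/2) × 17.80 = 8.900 mol O2; 5.464 mol is available, so O2 is limiting.
n(SO2) consumed = (2/1) × 5.464 = 10.93 mol; remaining = 17.80 − 10.93 = 6.870 mol
V(SO2) = nRT/P = 6.870 × 0.08206 × 682.15 / 3.90 = 98.61 L

98.6 L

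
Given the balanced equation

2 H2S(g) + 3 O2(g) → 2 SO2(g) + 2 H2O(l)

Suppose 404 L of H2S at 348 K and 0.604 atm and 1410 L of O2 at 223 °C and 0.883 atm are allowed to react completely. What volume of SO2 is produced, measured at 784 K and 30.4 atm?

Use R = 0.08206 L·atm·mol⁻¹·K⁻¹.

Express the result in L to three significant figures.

n(H2S) = PV/RT = (0.604 × 404) / (0.08206 × 348) = 8.545 mol
n(O2) = PV/RT = (0.883 × 1410) / (0.08206 × 496.15) = 30.58 mol
For 8.545 mol H2S, stoichiometry requires (3/2) × 8.545 = 12.82 mol O2; 30.58 mol is available, so H2S is limiting.
n(SO2) = (2/2) × 8.545 = 8.545 mol
V(SO2) = nRT/P = 8.545 × 0.08206 × 784 / 30.4 = 18.08 L

18.1 L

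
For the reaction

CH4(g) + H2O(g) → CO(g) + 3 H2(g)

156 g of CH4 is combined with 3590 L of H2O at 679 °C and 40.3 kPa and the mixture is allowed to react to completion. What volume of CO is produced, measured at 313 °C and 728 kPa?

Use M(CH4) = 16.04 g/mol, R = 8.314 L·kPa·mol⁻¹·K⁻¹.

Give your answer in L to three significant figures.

65.1 L

n(CH4) = 156 / 16.04 = 9.726 mol
n(H2O) = PV/RT = (40.3 × 3590) / (8.314 × 952.15) = 18.28 mol
For 9.726 mol CH4, stoichiometry requires (1/1) × 9.726 = 9.726 mol H2O; 18.28 mol is available, so CH4 is limiting.
n(CO) = (1/1) × 9.726 = 9.726 mol
V(CO) = nRT/P = 9.726 × 8.314 × 586.15 / 728 = 65.11 L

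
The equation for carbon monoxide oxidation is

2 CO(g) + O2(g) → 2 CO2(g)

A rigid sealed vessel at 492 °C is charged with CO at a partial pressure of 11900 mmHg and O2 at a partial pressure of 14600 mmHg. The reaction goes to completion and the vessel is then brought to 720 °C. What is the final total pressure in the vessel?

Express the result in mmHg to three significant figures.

26700 mmHg

Because the vessel is rigid and T is held at 492 °C, work the stoichiometry in partial pressures (P_i = n_iRT/V).
P(O2) required for 11900 mmHg of CO = (1/2) × 11900 = 5950 mmHg; available 14600 mmHg, so CO is limiting.
P(O2) remaining = 14600 − (1/2) × 11900 = 8650 mmHg
P(gaseous products) = (2)/2 × 11900 = 11900 mmHg
P_total at 492 °C = 8650 + 11900 = 20550 mmHg
Scaling to 720 °C: P = 20550 × 993.15/765.15 = 26670 mmHg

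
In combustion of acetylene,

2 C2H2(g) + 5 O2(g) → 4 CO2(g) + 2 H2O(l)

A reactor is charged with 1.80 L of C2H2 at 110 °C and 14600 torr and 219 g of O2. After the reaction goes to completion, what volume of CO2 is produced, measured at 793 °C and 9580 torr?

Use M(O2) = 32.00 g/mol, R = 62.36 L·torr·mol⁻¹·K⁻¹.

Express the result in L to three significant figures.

n(C2H2) = PV/RT = (14600 × 1.80) / (62.36 × 383.15) = 1.100 mol
n(O2) = 219 / 32.00 = 6.844 mol
For 1.100 mol C2H2, stoichiometry requires (5/2) × 1.100 = 2.750 mol O2; 6.844 mol is available, so C2H2 is limiting.
n(CO2) = (4/2) × 1.100 = 2.200 mol
V(CO2) = nRT/P = 2.200 × 62.36 × 1066.15 / 9580 = 15.27 L

15.3 L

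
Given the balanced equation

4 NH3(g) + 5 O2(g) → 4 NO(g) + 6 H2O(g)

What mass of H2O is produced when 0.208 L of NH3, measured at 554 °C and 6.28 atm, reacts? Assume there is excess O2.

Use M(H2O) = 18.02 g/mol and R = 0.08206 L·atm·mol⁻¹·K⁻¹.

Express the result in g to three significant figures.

0.520 g

n(NH3) = PV/RT = (6.28 × 0.208) / (0.08206 × 827.15) = 0.01924 mol
n(H2O) = (6/4) × 0.01924 = 0.02886 mol
m(H2O) = 0.02886 × 18.02 = 0.5201 g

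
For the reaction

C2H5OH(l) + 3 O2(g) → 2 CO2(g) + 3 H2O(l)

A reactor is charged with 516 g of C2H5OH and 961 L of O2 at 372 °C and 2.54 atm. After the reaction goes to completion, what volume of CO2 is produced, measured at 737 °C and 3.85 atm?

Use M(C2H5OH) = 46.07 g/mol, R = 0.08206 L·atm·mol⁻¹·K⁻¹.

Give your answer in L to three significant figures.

482 L

n(C2H5OH) = 516 / 46.07 = 11.20 mol
n(O2) = PV/RT = (2.54 × 961) / (0.08206 × 645.15) = 46.11 mol
For 11.20 mol C2H5OH, stoichiometry requires (3/1) × 11.20 = 33.60 mol O2; 46.11 mol is available, so C2H5OH is limiting.
n(CO2) = (2/1) × 11.20 = 22.40 mol
V(CO2) = nRT/P = 22.40 × 0.08206 × 1010.15 / 3.85 = 482.3 L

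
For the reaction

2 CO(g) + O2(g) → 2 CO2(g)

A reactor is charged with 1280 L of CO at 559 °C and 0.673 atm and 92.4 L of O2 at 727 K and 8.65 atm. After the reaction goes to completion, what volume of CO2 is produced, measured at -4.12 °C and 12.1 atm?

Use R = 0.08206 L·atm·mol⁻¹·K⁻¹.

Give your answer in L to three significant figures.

n(CO) = PV/RT = (0.673 × 1280) / (0.08206 × 832.15) = 12.62 mol
n(O2) = PV/RT = (8.65 × 92.4) / (0.08206 × 727) = 13.40 mol
For 12.62 mol CO, stoichiometry requires (1/2) × 12.62 = 6.310 mol O2; 13.40 mol is available, so CO is limiting.
n(CO2) = (2/2) × 12.62 = 12.62 mol
V(CO2) = nRT/P = 12.62 × 0.08206 × 269.03 / 12.1 = 23.03 L

23.0 L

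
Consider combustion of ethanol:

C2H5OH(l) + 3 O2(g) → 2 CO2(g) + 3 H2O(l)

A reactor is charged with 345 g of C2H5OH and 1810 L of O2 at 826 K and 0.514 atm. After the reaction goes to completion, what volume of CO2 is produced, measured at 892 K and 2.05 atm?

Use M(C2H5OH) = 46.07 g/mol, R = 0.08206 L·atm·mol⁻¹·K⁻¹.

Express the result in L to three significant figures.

n(C2H5OH) = 345 / 46.07 = 7.489 mol
n(O2) = PV/RT = (0.514 × 1810) / (0.08206 × 826) = 13.73 mol
For 7.489 mol C2H5OH, stoichiometry requires (3/1) × 7.489 = 22.47 mol O2; 13.73 mol is available, so O2 is limiting.
n(CO2) = (2/3) × 13.73 = 9.153 mol
V(CO2) = nRT/P = 9.153 × 0.08206 × 892 / 2.05 = 326.8 L

327 L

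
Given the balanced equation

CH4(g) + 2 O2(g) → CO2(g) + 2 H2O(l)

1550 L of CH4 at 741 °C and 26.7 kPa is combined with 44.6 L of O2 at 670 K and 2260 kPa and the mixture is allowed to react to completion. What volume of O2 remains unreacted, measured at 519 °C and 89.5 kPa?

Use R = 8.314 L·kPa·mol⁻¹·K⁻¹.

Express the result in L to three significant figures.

n(CH4) = PV/RT = (26.7 × 1550) / (8.314 × 1014.15) = 4.908 mol
n(O2) = PV/RT = (2260 × 44.6) / (8.314 × 670) = 18.09 mol
For 4.908 mol CH4, stoichiometry requires (2/1) × 4.908 = 9.816 mol O2; 18.09 mol is available, so CH4 is limiting.
n(O2) consumed = (2/1) × 4.908 = 9.816 mol; remaining = 18.09 − 9.816 = 8.274 mol
V(O2) = nRT/P = 8.274 × 8.314 × 792.15 / 89.5 = 608.8 L

609 L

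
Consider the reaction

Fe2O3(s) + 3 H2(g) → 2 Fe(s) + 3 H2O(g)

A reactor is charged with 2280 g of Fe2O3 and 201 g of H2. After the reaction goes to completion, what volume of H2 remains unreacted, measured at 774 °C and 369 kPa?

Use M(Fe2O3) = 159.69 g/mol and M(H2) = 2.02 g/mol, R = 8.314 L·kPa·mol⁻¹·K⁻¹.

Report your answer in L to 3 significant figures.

1340 L

n(Fe2O3) = 2280 / 159.69 = 14.28 mol
n(H2) = 201 / 2.02 = 99.50 mol
For 14.28 mol Fe2O3, stoichiometry requires (3/1) × 14.28 = 42.84 mol H2; 99.50 mol is available, so Fe2O3 is limiting.
n(H2) consumed = (3/1) × 14.28 = 42.84 mol; remaining = 99.50 − 42.84 = 56.66 mol
V(H2) = nRT/P = 56.66 × 8.314 × 1047.15 / 369 = 1337 L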